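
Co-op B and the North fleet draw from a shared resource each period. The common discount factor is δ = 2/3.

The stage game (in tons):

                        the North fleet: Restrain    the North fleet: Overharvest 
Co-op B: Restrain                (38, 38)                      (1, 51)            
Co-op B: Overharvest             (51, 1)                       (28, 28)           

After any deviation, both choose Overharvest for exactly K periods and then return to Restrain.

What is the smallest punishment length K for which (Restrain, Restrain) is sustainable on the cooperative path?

3

IC: δ(1−δ^K)/(1−δ) ≥ (51−38)/(38−28) = 13/10.
With δ = 2/3: need 1 − δ^K ≥ 13/10·(1−2/3)/(2/3), i.e. δ^K ≤ 0.3500.
Since (2/3)^2 = 0.4444 and (2/3)^3 = 0.2963, the smallest such K is 3.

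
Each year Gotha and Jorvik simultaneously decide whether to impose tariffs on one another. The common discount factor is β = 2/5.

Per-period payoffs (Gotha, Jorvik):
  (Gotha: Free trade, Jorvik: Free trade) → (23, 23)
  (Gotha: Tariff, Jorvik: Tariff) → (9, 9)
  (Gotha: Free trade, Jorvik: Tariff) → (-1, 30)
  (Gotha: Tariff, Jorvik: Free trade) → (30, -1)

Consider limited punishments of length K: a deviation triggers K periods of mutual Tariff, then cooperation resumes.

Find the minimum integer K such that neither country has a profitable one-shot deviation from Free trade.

No profitable deviation requires (23−9)(β+…+β^K) ≥ 30−23, i.e. β+…+β^K ≥ 1/2 ≈ 0.5000.
With β = 2/5, the partial sums are K=1: 0.4000, K=2: 0.5600.
K = 2 is the first length at which the sum reaches 0.5000.

2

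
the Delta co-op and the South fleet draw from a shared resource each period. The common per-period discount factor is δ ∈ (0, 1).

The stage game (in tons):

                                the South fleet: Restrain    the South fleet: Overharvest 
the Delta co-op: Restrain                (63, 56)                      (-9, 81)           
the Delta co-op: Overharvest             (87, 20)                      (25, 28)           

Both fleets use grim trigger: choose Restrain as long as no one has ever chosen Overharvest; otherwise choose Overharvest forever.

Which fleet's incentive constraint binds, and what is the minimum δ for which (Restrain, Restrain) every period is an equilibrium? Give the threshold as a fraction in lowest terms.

For the Delta co-op: deviation gain 87−63 = 24, per-period punishment loss 63−25 = 38. IC gives δ ≥ 24/62 = 12/31.
For the South fleet: gain 25, loss 28 per period, so δ ≥ 25/53.
The tighter constraint is the South fleet's, so cooperation needs δ ≥ 25/53.

the South fleet; δ ≥ 25/53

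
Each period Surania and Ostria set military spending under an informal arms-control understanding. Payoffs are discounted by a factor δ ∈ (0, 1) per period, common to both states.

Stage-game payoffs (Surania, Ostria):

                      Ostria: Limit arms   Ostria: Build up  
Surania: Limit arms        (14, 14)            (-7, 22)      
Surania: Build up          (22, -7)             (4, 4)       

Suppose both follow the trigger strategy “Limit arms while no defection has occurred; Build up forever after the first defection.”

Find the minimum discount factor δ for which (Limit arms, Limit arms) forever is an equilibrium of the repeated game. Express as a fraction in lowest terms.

Cooperation forever yields 14 each period: 14/(1−δ).
Deviating yields 22 once, then 4 forever: 22 + 4δ/(1−δ).
No profitable deviation requires 14/(1−δ) ≥ 22 + 4δ/(1−δ).
Multiplying by (1−δ): 14 ≥ 22(1−δ) + 4δ = 22 − 18δ.
So 18δ ≥ 8, i.e. δ ≥ 8/18 = 4/9.

4/9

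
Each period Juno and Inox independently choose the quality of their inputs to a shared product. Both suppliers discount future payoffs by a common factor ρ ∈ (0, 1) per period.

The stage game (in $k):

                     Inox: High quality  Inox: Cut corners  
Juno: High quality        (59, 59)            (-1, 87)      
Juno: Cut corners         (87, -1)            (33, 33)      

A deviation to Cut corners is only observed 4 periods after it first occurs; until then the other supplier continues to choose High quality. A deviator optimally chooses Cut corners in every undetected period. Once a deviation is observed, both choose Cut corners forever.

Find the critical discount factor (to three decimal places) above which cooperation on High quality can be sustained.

Deviating for the 4 undetected periods gains 87−59 = 28 per period over cooperation, then loses 59−33 = 26 per period forever once punishment starts.
Gain: 28(1 + ρ + … + ρ^3); loss: 26·ρ^4/(1−ρ).
No profitable deviation ⇔ 28(1−ρ^4) ≤ 26·ρ^4, i.e. ρ^4 ≥ 28/(28+26) = 14/27.
Hence ρ ≥ (14/27)^(1/4) ≈ 0.849.

0.849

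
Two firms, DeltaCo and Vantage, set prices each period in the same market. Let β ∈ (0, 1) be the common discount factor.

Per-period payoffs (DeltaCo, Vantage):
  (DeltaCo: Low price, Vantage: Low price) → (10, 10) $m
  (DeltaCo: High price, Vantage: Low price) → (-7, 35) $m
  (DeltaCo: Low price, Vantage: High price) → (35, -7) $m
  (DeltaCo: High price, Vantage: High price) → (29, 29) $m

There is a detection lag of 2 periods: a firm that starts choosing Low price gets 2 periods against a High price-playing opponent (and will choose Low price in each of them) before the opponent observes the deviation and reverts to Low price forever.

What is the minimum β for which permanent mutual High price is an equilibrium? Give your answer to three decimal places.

Deviating for the 2 undetected periods gains 35−29 = 6 per period over cooperation, then loses 29−10 = 19 per period forever once punishment starts.
Gain: 6(1 + β + … + β^1); loss: 19·β^2/(1−β).
No profitable deviation ⇔ 6(1−β^2) ≤ 19·β^2, i.e. β^2 ≥ 6/(6+19) = 6/25.
Hence β ≥ (6/25)^(1/2) ≈ 0.490.

0.490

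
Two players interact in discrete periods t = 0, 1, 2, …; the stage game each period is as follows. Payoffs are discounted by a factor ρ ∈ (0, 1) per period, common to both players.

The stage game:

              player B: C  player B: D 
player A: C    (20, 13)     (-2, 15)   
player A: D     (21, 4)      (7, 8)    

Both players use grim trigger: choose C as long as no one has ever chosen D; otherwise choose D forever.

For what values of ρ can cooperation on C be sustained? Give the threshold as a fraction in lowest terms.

player A's threshold: (21−20)/(21−7) = 1/14.
player B's threshold: (15−13)/(15−8) = 2/7.
1/14 < 2/7, so player B binds and ρ* = 2/7.

2/7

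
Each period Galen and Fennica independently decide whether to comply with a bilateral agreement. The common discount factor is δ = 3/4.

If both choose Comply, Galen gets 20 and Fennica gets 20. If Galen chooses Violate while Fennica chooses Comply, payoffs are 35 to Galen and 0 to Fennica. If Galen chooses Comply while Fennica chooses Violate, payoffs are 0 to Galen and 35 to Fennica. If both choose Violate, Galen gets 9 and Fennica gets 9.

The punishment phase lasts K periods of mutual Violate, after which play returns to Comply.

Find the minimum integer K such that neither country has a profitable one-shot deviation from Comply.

3

IC: δ(1−δ^K)/(1−δ) ≥ (35−20)/(20−9) = 15/11.
With δ = 3/4: need 1 − δ^K ≥ 15/11·(1−3/4)/(3/4), i.e. δ^K ≤ 0.5455.
Since (3/4)^2 = 0.5625 and (3/4)^3 = 0.4219, the smallest such K is 3.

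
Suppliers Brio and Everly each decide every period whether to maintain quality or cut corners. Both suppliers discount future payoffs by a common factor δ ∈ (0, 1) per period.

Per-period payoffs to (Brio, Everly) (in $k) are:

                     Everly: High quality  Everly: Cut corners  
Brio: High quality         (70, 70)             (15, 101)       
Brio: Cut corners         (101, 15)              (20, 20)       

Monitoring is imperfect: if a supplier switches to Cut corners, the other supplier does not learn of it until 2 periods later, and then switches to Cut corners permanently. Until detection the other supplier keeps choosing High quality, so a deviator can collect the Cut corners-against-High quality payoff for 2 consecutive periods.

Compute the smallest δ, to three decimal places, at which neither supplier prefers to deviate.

0.619

The best deviation is to choose Cut corners for all 2 undetected periods, earning 101 each, then 20 forever once detected.
Deviation value: 101(1−δ^2)/(1−δ) + 20δ^2/(1−δ); cooperation value: 70/(1−δ).
IC: 70 ≥ 101(1−δ^2) + 20δ^2 = 101 − 81δ^2.
So δ^2 ≥ 31/81, giving δ ≥ (31/81)^(1/2) ≈ 0.619.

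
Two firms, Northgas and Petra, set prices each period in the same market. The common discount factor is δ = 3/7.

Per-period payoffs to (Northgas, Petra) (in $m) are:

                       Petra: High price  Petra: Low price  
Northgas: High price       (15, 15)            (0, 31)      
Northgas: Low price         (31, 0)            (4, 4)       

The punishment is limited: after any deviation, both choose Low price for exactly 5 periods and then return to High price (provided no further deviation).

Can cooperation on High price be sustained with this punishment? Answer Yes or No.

Comparing payoff streams over the 6 periods until play realigns: cooperate → 15(1+δ+…+δ^5); deviate → 31 + 4(δ+…+δ^5).
Cooperation is sustained iff (15−4)(δ+…+δ^5) ≥ 31−15.
δ+…+δ^5 = 3/7·(1−(3/7)^5)/(1−3/7) = 0.7392, and (31−15)/(15−4) = 1.4545.
0.7392 < 1.4545, so cooperation is not sustainable.

No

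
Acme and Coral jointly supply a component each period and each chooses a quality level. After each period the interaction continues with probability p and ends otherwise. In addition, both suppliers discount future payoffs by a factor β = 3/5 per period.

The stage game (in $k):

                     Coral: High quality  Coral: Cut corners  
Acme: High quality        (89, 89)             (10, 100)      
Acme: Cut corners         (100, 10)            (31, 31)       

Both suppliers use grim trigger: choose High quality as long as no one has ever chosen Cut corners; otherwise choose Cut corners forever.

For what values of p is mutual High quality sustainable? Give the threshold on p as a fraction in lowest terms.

55/207

Expected continuation weight on next period's payoff is β·p = 3/5·p, which plays the role of the discount factor.
Cooperation requires 3/5·p ≥ (100−89)/(100−31) = 11/69, hence p ≥ 55/207.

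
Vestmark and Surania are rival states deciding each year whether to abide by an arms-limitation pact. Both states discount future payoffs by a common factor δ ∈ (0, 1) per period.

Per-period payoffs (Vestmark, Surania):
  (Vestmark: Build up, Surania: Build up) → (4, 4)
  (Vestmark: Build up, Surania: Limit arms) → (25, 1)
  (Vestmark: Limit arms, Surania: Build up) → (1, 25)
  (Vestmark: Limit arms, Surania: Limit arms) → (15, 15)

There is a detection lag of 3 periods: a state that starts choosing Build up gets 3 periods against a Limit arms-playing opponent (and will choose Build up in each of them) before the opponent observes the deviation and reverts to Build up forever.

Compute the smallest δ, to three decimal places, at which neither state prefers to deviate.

The best deviation is to choose Build up for all 3 undetected periods, earning 25 each, then 4 forever once detected.
Deviation value: 25(1−δ^3)/(1−δ) + 4δ^3/(1−δ); cooperation value: 15/(1−δ).
IC: 15 ≥ 25(1−δ^3) + 4δ^3 = 25 − 21δ^3.
So δ^3 ≥ 10/21, giving δ ≥ (10/21)^(1/3) ≈ 0.781.

0.781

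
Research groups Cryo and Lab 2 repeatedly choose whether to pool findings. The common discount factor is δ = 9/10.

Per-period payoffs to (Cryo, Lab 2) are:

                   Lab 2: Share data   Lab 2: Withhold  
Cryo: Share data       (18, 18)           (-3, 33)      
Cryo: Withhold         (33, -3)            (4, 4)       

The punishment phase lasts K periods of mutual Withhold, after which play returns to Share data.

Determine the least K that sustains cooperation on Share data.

Need Σ_{k=1}^{K} δ^k ≥ (33−18)/(18−4) = 1.0714 at δ = 9/10.
At K = 1 the sum is 0.9000 < 1.0714; at K = 2 it is 1.7100 ≥ 1.0714.
So the minimum punishment length is K = 2.

2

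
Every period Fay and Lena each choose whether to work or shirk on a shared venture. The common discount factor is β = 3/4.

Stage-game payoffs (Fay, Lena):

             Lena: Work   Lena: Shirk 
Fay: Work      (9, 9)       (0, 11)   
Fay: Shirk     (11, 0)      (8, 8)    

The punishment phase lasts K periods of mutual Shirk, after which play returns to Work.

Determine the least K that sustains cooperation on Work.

4

IC: β(1−β^K)/(1−β) ≥ (11−9)/(9−8) = 2.
With β = 3/4: need 1 − β^K ≥ 2·(1−3/4)/(3/4), i.e. β^K ≤ 0.3333.
Since (3/4)^3 = 0.4219 and (3/4)^4 = 0.3164, the smallest such K is 4.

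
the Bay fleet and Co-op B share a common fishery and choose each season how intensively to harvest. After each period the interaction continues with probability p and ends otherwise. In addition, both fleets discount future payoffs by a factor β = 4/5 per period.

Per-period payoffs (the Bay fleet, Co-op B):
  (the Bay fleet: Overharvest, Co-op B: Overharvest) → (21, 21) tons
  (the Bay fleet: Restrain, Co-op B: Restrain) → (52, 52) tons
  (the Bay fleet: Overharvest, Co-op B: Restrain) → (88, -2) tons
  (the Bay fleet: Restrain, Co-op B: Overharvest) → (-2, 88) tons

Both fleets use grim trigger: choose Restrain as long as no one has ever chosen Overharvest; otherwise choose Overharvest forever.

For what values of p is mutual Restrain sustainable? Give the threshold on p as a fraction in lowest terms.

45/67

Expected continuation weight on next period's payoff is β·p = 4/5·p, which plays the role of the discount factor.
Cooperation requires 4/5·p ≥ (88−52)/(88−21) = 36/67, hence p ≥ 45/67.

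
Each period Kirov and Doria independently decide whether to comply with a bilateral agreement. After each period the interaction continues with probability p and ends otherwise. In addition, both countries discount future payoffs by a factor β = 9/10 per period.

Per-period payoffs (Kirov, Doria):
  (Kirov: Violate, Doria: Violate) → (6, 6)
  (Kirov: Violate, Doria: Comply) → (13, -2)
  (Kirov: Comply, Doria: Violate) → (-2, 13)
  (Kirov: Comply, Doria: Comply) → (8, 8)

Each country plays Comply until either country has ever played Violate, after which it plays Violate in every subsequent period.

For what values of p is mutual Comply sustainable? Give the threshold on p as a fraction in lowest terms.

50/63

Expected continuation weight on next period's payoff is β·p = 9/10·p, which plays the role of the discount factor.
Cooperation requires 9/10·p ≥ (13−8)/(13−6) = 5/7, hence p ≥ 50/63.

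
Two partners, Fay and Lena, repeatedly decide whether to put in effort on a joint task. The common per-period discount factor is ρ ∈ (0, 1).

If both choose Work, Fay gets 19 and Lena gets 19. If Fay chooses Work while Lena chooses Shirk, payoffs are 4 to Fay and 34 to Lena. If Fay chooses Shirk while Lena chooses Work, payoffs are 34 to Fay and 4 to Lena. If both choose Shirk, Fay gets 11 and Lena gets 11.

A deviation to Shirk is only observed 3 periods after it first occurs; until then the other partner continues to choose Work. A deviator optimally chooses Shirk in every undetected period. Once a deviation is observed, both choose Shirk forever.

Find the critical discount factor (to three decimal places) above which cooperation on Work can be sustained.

0.867

A deviator earns 34 for 3 periods, then 11 forever; cooperating earns 19 forever. Multiplying the IC by (1−ρ):
19 ≥ 34(1−ρ^3) + 11ρ^3, so 23·ρ^3 ≥ 15 and ρ^3 ≥ 15/23.
ρ ≥ (15/23)^(1/3) ≈ 0.867.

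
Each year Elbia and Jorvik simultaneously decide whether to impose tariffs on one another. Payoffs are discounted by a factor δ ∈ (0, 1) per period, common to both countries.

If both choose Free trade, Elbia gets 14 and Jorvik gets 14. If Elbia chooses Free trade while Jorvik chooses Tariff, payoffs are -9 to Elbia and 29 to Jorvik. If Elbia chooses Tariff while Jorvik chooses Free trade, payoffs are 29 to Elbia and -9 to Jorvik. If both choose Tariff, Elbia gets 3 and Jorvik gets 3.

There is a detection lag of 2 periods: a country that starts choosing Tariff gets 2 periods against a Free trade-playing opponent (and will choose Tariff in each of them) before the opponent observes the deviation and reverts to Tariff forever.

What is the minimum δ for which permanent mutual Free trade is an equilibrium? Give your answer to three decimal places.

0.760

The best deviation is to choose Tariff for all 2 undetected periods, earning 29 each, then 3 forever once detected.
Deviation value: 29(1−δ^2)/(1−δ) + 3δ^2/(1−δ); cooperation value: 14/(1−δ).
IC: 14 ≥ 29(1−δ^2) + 3δ^2 = 29 − 26δ^2.
So δ^2 ≥ 15/26, giving δ ≥ (15/26)^(1/2) ≈ 0.760.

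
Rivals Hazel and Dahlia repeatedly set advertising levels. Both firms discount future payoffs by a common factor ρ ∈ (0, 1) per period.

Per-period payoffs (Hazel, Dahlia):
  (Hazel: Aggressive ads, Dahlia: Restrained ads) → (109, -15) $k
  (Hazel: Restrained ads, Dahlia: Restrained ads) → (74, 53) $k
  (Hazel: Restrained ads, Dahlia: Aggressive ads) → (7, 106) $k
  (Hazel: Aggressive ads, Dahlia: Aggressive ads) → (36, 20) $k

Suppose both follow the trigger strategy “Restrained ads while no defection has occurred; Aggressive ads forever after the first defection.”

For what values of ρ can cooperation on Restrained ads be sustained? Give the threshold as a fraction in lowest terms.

53/86

Hazel's threshold: (109−74)/(109−36) = 35/73.
Dahlia's threshold: (106−53)/(106−20) = 53/86.
35/73 < 53/86, so Dahlia binds and ρ* = 53/86.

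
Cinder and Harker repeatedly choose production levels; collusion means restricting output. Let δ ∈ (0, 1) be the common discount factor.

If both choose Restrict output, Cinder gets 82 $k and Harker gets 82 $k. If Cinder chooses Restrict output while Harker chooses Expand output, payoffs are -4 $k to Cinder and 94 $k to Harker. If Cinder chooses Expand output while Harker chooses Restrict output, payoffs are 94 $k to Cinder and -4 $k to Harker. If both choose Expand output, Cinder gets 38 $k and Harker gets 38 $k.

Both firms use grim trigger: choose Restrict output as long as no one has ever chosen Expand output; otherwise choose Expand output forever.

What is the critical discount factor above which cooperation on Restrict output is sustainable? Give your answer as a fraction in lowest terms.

82/(1−δ) ≥ 94 + 38δ/(1−δ)
82 ≥ 94 − 56δ
δ ≥ 12/56 = 3/14.

3/14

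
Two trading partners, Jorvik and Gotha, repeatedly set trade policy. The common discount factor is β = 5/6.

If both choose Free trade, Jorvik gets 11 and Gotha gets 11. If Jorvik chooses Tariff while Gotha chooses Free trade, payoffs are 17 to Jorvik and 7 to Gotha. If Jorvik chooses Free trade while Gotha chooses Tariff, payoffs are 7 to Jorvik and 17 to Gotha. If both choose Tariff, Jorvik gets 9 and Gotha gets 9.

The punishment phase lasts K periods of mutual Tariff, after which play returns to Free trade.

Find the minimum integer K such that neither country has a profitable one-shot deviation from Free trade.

6

Need Σ_{k=1}^{K} β^k ≥ (17−11)/(11−9) = 3.0000 at β = 5/6.
At K = 5 the sum is 2.9906 < 3.0000; at K = 6 it is 3.3255 ≥ 3.0000.
So the minimum punishment length is K = 6.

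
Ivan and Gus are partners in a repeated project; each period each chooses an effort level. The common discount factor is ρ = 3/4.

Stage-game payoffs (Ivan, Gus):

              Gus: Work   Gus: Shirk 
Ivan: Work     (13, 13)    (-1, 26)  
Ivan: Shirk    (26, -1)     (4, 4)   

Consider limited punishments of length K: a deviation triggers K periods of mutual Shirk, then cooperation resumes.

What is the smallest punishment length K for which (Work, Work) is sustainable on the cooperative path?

3

IC: ρ(1−ρ^K)/(1−ρ) ≥ (26−13)/(13−4) = 13/9.
With ρ = 3/4: need 1 − ρ^K ≥ 13/9·(1−3/4)/(3/4), i.e. ρ^K ≤ 0.5185.
Since (3/4)^2 = 0.5625 and (3/4)^3 = 0.4219, the smallest such K is 3.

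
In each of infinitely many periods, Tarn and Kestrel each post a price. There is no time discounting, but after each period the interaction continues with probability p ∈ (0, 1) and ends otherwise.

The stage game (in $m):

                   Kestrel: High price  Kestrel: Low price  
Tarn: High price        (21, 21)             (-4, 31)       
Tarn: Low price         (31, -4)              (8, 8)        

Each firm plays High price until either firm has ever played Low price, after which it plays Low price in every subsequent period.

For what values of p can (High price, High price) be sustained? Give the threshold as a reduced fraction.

Expected cooperation value is 21 + p·21 + p²·21 + … = 21/(1−p); deviation gives 31 + p·8/(1−p).
21 ≥ 31(1−p) + 8p ⇒ 23p ≥ 10 ⇒ p ≥ 10/23.

10/23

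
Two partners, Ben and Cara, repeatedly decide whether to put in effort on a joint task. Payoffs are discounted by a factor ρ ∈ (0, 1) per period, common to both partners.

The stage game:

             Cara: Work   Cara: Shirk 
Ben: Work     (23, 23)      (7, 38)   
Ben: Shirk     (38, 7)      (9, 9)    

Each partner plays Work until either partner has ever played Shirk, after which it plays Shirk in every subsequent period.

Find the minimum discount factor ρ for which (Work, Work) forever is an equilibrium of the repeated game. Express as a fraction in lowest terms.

15/29

Under grim trigger the critical discount factor is (T−C)/(T−P) with T = 38, C = 23, P = 9.
ρ* = (38−23)/(38−9) = 15/29.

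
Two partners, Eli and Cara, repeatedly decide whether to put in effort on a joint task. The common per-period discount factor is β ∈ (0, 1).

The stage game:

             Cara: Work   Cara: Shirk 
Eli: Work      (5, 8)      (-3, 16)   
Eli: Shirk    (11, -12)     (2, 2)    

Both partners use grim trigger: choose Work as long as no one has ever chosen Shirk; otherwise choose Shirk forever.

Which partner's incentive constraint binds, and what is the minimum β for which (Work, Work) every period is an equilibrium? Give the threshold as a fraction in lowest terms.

Eli: cooperation gives 5 each period; deviation gives 11 once then 2 forever.
  5/(1−β) ≥ 11 + 2β/(1−β) ⇒ β ≥ 6/9 = 2/3.
Cara: cooperation gives 8 each period; deviation gives 16 once then 2 forever.
  β ≥ 8/14 = 4/7.
Both must hold, so the binding constraint is Eli's: β ≥ 2/3.

Eli; β ≥ 2/3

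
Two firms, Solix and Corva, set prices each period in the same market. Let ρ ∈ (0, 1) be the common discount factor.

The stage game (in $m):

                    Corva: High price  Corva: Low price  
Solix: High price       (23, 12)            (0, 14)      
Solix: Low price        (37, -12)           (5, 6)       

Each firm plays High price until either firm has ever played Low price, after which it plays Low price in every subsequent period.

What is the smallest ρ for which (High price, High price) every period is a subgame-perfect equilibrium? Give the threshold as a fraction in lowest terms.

7/16

For Solix: deviation gain 37−23 = 14, per-period punishment loss 23−5 = 18. IC gives ρ ≥ 14/32 = 7/16.
For Corva: gain 2, loss 6 per period, so ρ ≥ 2/8 = 1/4.
The tighter constraint is Solix's, so cooperation needs ρ ≥ 7/16.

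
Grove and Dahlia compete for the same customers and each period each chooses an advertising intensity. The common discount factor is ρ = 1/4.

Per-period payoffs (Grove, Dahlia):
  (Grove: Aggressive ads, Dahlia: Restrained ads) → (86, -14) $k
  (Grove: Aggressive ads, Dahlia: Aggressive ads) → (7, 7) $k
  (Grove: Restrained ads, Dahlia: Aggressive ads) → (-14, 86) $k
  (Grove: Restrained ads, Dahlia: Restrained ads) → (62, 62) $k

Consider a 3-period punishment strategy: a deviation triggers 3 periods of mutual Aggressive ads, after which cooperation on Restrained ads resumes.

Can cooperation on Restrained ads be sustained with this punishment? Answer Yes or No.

A one-shot deviation gives 86 now, then 7 for 3 periods, then back to 62.
Gain from deviating: (86−62) today; loss: (62−7) in each of the next 3 periods.
No-deviation condition: (62−7)(ρ+…+ρ^3) ≥ 86−62, i.e. ρ+…+ρ^3 ≥ 24/55.
At ρ = 1/4: ρ+…+ρ^3 = 0.3281 < 0.4364.
So cooperation is not sustainable.

No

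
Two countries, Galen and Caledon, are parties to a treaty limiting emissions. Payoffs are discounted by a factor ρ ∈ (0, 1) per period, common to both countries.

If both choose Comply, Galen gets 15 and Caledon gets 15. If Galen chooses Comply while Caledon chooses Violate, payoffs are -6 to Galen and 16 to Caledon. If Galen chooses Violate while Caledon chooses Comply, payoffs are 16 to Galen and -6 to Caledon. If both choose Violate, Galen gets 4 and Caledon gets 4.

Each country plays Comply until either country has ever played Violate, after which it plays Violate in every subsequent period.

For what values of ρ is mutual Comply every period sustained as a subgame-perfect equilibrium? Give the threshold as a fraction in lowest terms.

1/12

Under grim trigger the critical discount factor is (T−C)/(T−P) with T = 16, C = 15, P = 4.
ρ* = (16−15)/(16−4) = 1/12.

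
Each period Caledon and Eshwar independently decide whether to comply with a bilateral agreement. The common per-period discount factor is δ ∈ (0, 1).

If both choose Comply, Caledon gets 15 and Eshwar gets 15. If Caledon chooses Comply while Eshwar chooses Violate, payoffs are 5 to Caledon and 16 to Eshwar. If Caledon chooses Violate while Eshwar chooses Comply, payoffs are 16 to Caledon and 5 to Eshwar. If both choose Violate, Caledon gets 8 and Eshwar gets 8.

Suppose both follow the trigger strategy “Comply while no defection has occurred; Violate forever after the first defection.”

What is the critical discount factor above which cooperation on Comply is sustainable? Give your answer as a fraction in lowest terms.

1/8

One-period gain from deviating is 16 − 15 = 1. The loss is 15 − 8 = 7 in every subsequent period, with present value 7·δ/(1−δ).
Deviation is unprofitable when 7·δ/(1−δ) ≥ 1, i.e. δ/(1−δ) ≥ 1/7.
Equivalently δ ≥ 1/(1+7) = 1/8.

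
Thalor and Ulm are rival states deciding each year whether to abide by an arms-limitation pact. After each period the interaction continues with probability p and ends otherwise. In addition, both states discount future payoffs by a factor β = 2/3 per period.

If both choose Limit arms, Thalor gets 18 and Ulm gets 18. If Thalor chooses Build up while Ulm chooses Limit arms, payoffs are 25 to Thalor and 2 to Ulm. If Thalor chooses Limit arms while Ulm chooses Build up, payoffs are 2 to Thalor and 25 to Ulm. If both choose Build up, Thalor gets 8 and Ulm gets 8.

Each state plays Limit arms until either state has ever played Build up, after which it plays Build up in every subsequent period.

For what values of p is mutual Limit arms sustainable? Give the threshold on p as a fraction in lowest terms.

21/34

With continuation probability p and discount β, the effective per-period discount factor is βp.
Grim-trigger IC: βp ≥ (25−18)/(25−8) = 7/17.
So p ≥ (7/17)/(2/3) = 21/34.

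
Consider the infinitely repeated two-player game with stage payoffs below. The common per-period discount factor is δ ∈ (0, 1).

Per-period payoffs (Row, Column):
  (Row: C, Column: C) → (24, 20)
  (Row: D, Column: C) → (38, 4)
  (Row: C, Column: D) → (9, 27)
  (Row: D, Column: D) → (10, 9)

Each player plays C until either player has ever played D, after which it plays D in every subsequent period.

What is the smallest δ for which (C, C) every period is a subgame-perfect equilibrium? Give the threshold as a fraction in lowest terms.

Row's threshold: (38−24)/(38−10) = 1/2.
Column's threshold: (27−20)/(27−9) = 7/18.
1/2 > 7/18, so Row binds and δ* = 1/2.

1/2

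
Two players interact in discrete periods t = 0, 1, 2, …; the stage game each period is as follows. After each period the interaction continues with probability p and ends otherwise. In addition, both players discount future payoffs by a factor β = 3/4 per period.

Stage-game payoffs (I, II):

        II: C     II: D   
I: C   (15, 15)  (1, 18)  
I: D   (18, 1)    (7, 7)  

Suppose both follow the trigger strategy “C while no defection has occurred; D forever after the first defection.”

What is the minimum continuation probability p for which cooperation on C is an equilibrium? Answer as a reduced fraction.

4/11

With continuation probability p and discount β, the effective per-period discount factor is βp.
Grim-trigger IC: βp ≥ (18−15)/(18−7) = 3/11.
So p ≥ (3/11)/(3/4) = 4/11.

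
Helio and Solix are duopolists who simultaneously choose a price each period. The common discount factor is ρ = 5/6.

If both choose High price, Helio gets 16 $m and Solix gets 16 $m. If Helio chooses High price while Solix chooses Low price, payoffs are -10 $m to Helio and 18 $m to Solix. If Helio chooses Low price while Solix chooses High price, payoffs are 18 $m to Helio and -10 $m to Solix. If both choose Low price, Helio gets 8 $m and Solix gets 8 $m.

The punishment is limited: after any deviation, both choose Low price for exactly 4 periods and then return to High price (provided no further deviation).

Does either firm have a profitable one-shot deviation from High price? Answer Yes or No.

IC: ρ+…+ρ^4 ≥ (18−16)/(16−8) = 1/4.
At ρ = 5/6: partial sum = 2.5887 ≥ 0.2500. Cooperation sustainable.

No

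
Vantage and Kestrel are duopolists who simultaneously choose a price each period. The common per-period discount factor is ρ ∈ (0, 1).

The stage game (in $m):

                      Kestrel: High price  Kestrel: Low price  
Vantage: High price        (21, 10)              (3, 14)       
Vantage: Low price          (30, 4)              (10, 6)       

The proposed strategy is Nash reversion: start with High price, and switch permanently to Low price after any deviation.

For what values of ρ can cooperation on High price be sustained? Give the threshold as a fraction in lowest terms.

For Vantage: deviation gain 30−21 = 9, per-period punishment loss 21−10 = 11. IC gives ρ ≥ 9/20.
For Kestrel: gain 4, loss 4 per period, so ρ ≥ 4/8 = 1/2.
The tighter constraint is Kestrel's, so cooperation needs ρ ≥ 1/2.

1/2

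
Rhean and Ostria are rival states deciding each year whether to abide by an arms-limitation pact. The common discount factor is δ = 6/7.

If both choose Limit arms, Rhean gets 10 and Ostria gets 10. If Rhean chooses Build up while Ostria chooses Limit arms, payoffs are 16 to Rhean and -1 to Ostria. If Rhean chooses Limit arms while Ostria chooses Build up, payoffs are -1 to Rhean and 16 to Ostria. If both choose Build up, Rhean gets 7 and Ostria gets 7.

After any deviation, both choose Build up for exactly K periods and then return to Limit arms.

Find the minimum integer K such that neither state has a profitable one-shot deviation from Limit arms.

No profitable deviation requires (10−7)(δ+…+δ^K) ≥ 16−10, i.e. δ+…+δ^K ≥ 2 ≈ 2.0000.
With δ = 6/7, the partial sums are K=1: 0.8571, K=2: 1.5918, K=3: 2.2216.
K = 3 is the first length at which the sum reaches 2.0000.

3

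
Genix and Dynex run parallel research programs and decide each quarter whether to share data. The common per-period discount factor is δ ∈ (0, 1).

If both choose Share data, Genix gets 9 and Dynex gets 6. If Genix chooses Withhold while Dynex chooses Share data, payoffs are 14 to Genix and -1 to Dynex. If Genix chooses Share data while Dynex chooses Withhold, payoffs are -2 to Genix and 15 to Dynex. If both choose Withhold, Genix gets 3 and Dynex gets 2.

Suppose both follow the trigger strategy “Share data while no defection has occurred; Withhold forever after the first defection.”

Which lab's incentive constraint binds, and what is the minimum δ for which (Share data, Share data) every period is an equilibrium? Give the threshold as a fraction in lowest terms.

Dynex; δ ≥ 9/13

Genix: cooperation gives 9 each period; deviation gives 14 once then 3 forever.
  9/(1−δ) ≥ 14 + 3δ/(1−δ) ⇒ δ ≥ 5/11.
Dynex: cooperation gives 6 each period; deviation gives 15 once then 2 forever.
  δ ≥ 9/13.
Both must hold, so the binding constraint is Dynex's: δ ≥ 9/13.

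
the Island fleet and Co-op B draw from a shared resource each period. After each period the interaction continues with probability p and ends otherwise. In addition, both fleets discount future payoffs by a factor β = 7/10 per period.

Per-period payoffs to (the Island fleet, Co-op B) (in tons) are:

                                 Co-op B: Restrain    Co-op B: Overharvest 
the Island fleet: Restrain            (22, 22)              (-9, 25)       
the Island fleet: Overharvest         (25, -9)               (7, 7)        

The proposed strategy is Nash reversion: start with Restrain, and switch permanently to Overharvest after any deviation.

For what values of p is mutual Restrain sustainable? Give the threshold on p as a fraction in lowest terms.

5/21

Expected continuation weight on next period's payoff is β·p = 7/10·p, which plays the role of the discount factor.
Cooperation requires 7/10·p ≥ (25−22)/(25−7) = 1/6, hence p ≥ 5/21.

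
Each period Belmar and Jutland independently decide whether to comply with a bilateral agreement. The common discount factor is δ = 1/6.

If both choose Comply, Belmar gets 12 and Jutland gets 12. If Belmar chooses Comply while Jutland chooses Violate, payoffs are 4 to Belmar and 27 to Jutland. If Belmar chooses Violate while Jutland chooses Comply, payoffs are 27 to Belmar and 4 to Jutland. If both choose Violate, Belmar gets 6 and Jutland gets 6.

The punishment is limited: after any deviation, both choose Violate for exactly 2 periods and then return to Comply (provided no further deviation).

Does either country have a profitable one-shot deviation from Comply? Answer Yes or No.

Yes

IC: δ+…+δ^2 ≥ (27−12)/(12−6) = 5/2.
At δ = 1/6: partial sum = 0.1944 < 2.5000. Cooperation not sustainable.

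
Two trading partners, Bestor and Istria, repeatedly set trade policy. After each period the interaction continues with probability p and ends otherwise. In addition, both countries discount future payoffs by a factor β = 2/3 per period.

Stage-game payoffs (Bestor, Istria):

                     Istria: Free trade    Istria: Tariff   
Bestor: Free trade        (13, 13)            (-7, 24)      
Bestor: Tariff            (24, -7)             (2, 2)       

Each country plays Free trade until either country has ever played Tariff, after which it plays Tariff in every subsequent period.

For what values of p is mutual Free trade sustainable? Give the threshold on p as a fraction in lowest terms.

3/4

Expected continuation weight on next period's payoff is β·p = 2/3·p, which plays the role of the discount factor.
Cooperation requires 2/3·p ≥ (24−13)/(24−2) = 1/2, hence p ≥ 3/4.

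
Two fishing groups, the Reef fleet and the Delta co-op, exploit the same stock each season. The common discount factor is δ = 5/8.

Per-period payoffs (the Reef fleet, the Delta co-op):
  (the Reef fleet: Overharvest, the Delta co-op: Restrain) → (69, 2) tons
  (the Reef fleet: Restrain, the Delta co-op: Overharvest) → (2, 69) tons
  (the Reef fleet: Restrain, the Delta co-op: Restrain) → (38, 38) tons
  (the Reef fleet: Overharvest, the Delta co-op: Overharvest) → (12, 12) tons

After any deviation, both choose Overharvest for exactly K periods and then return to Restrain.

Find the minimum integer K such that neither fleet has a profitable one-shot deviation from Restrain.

IC: δ(1−δ^K)/(1−δ) ≥ (69−38)/(38−12) = 31/26.
With δ = 5/8: need 1 − δ^K ≥ 31/26·(1−5/8)/(5/8), i.e. δ^K ≤ 0.2846.
Since (5/8)^2 = 0.3906 and (5/8)^3 = 0.2441, the smallest such K is 3.

3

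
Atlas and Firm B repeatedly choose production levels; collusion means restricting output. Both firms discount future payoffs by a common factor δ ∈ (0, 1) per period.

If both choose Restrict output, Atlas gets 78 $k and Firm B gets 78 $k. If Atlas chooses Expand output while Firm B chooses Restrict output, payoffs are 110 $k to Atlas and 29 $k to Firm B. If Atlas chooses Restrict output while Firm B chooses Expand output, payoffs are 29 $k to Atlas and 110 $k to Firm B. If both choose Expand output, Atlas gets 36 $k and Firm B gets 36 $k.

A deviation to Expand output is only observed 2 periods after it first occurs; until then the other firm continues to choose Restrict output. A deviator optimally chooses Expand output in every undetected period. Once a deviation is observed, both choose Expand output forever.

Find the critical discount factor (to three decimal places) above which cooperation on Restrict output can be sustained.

0.658

The best deviation is to choose Expand output for all 2 undetected periods, earning 110 each, then 36 forever once detected.
Deviation value: 110(1−δ^2)/(1−δ) + 36δ^2/(1−δ); cooperation value: 78/(1−δ).
IC: 78 ≥ 110(1−δ^2) + 36δ^2 = 110 − 74δ^2.
So δ^2 ≥ 32/74 = 16/37, giving δ ≥ (16/37)^(1/2) ≈ 0.658.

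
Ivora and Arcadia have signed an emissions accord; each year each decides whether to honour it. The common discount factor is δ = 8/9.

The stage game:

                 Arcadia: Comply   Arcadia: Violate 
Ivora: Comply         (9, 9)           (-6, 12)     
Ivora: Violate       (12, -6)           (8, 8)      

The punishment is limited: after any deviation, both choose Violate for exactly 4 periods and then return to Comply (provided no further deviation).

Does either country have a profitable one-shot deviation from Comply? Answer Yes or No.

Comparing payoff streams over the 5 periods until play realigns: cooperate → 9(1+δ+…+δ^4); deviate → 12 + 8(δ+…+δ^4).
Cooperation is sustained iff (9−8)(δ+…+δ^4) ≥ 12−9.
δ+…+δ^4 = 8/9·(1−(8/9)^4)/(1−8/9) = 3.0056, and (12−9)/(9−8) = 3.0000.
3.0056 ≥ 3.0000, so cooperation is sustainable.

No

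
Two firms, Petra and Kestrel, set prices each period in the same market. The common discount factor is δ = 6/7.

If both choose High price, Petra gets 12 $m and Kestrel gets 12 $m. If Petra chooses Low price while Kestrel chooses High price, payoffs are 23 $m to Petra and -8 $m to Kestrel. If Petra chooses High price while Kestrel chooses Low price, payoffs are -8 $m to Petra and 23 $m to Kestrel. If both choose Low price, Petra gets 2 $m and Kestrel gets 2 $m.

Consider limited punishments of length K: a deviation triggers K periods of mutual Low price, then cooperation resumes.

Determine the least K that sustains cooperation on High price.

IC: δ(1−δ^K)/(1−δ) ≥ (23−12)/(12−2) = 11/10.
With δ = 6/7: need 1 − δ^K ≥ 11/10·(1−6/7)/(6/7), i.e. δ^K ≤ 0.8167.
Since (6/7)^1 = 0.8571 and (6/7)^2 = 0.7347, the smallest such K is 2.

2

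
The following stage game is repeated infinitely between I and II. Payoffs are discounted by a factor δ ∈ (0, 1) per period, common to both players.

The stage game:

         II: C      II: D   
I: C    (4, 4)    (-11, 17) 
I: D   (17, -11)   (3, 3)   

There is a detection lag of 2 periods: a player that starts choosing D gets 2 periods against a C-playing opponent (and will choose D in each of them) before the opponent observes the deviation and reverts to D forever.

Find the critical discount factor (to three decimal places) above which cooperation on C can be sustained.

The best deviation is to choose D for all 2 undetected periods, earning 17 each, then 3 forever once detected.
Deviation value: 17(1−δ^2)/(1−δ) + 3δ^2/(1−δ); cooperation value: 4/(1−δ).
IC: 4 ≥ 17(1−δ^2) + 3δ^2 = 17 − 14δ^2.
So δ^2 ≥ 13/14, giving δ ≥ (13/14)^(1/2) ≈ 0.964.

0.964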